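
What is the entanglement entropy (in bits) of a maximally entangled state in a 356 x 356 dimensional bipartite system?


For a maximally entangled state in d x d:
S = log2(d) = log2(356)
= 8.4757

8.4757


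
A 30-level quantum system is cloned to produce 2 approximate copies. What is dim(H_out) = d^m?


Output space = H^(tensor 2) where dim(H) = 30
dim = 30^2
= 900

900


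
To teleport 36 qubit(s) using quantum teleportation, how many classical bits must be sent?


Quantum teleportation requires 2 classical bits per qubit teleported.
36 qubit(s) -> 2 * 36 = 72 classical bits

72


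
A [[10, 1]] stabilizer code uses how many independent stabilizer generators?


For an [[n,k]] stabilizer code:
Number of stabilizer generators = n - k
= 10 - 1
= 9

9


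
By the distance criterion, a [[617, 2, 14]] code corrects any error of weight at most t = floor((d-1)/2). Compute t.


Code parameters: [[617, 2, 14]], distance d = 14.
Number of correctable errors = floor((d-1)/2)
= floor((14 - 1)/2)
= floor(13/2)
= 6

6


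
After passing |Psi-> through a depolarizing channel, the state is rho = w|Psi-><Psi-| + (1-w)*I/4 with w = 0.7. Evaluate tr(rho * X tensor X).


|Psi-> = (|01> - |10>)/sqrt(2)
For the pure Bell state, <X_A X_B> = -1 (Bell-state Pauli correlator).
The maximally-mixed part I/4 has tr(I/4 * P tensor P) = 0 for any traceless Pauli P.
So <X_A X_B>_rho = w * (-1) + (1 - w) * 0
= 0.7 * (-1)
= -0.7000

-0.7000


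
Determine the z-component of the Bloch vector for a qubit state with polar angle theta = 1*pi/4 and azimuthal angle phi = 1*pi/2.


theta = 0.7854, phi = 1.5708
r_z = cos(theta) = 0.7071

0.7071


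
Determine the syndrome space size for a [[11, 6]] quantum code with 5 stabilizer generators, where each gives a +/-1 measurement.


Each stabilizer generator gives a binary (+1 or -1) measurement outcome.
With 5 independent generators:
Total syndromes = 2^5
= 32

32


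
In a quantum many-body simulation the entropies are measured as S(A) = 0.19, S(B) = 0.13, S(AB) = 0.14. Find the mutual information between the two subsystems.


I(A:B) = S(A) + S(B) - S(AB)
= 0.19 + 0.13 - 0.14
= 0.1800

0.1800


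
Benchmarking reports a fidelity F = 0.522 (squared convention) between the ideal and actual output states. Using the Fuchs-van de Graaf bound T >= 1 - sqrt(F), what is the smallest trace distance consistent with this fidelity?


Fuchs-van de Graaf (squared-fidelity convention): 1 - sqrt(F) <= T <= sqrt(1 - F).
Lower bound: T >= 1 - sqrt(F)
sqrt(F) = sqrt(0.522) = 0.7225
T >= 1 - 0.7225
T >= 0.2775

0.2775


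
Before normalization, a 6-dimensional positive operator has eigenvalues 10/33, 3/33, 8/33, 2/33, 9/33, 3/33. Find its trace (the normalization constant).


tr(M) = sum of eigenvalues
= 10/33 + 3/33 + 8/33 + 2/33 + 9/33 + 3/33
= 35/33
= 1.0606

1.0606


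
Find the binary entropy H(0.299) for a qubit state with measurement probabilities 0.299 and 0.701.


S = -p*log2(p) - (1-p)*log2(1-p)
p = 0.2990, 1-p = 0.7010
= -0.2990 * log2(0.2990) - 0.7010 * log2(0.7010)
= -(-0.5208) - (-0.3593)
= 0.8801

0.8801


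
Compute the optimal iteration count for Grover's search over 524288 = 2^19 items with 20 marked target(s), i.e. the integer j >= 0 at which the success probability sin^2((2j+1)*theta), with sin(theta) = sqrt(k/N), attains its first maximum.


After j Grover iterations the success probability is P(j) = sin^2((2j+1)*theta), where sin(theta) = sqrt(k/N).
N = 2^19 = 524288, k = 20
sin(theta) = sqrt(k/N) = 0.006176323555
theta = arcsin(sqrt(k/N)) = 0.006176362824 rad
P(j) reaches its first maximum when (2j+1)*theta is as close as possible to pi/2, i.e. j = round(pi/(4*theta) - 1/2).
pi/(4*theta) - 1/2 = 126.6619
(For comparison, the common estimate pi/4 * sqrt(N/k) = 127.1627; the exact maximiser is used here.)
Optimal iterations = 127

127


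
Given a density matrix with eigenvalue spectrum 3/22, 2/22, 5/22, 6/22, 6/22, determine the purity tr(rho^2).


tr(rho^2) = sum of eigenvalues squared
= (3/22)^2 + (2/22)^2 + (5/22)^2 + (6/22)^2 + (6/22)^2
= (9 + 4 + 25 + 36 + 36) / 484
= 110/484
= 0.2273

0.2273


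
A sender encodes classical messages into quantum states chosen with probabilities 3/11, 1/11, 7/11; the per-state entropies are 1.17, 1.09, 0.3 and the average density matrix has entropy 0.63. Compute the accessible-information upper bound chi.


chi = S(rho) - sum_i p_i * S(rho_i)
Weighted entropy = 3/11 * 1.17 + 1/11 * 1.09 + 7/11 * 0.3
= 0.6091
chi = 0.63 - 0.6091
= 0.0209

0.0209


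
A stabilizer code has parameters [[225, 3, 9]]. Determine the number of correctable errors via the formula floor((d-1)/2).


Code parameters: [[225, 3, 9]], distance d = 9.
Number of correctable errors = floor((d-1)/2)
= floor((9 - 1)/2)
= floor(8/2)
= 4

4


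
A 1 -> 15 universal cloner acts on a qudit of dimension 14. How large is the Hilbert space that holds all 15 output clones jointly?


Output space = H^(tensor 15) where dim(H) = 14
dim = 14^15
= 196 (after 2 factors)
= 2744 (after 3 factors)
= 38416 (after 4 factors)
= 537824 (after 5 factors)
= 7529536 (after 6 factors)
= 105413504 (after 7 factors)
= 1475789056 (after 8 factors)
= 20661046784 (after 9 factors)
= 289254654976 (after 10 factors)
= 4049565169664 (after 11 factors)
= 56693912375296 (after 12 factors)
= 793714773254144 (after 13 factors)
= 11112006825558016 (after 14 factors)
= 155568095557812224 (after 15 factors)
= 155568095557812224

155568095557812224


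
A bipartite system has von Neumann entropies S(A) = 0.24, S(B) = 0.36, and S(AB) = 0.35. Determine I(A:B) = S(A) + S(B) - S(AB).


I(A:B) = S(A) + S(B) - S(AB)
= 0.24 + 0.36 - 0.35
= 0.2500

0.2500


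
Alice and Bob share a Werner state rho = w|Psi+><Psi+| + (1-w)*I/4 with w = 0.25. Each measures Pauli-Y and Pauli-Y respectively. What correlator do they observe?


|Psi+> = (|01> + |10>)/sqrt(2)
For the pure Bell state, <Y_A Y_B> = +1 (Bell-state Pauli correlator).
The maximally-mixed part I/4 has tr(I/4 * P tensor P) = 0 for any traceless Pauli P.
So <Y_A Y_B>_rho = w * (+1) + (1 - w) * 0
= 0.25 * (+1)
= 0.2500

0.2500


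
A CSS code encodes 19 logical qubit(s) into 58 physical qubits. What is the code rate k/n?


Code rate R = k/n
= 19/58
= 0.3276

0.3276


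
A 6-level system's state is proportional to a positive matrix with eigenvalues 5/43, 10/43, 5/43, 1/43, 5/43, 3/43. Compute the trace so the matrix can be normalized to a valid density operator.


tr(M) = sum of eigenvalues
= 5/43 + 10/43 + 5/43 + 1/43 + 5/43 + 3/43
= 29/43
= 0.6744

0.6744


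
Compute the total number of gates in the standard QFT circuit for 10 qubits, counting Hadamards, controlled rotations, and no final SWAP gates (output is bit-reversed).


Hadamard gates: 10
Controlled rotations: n*(n-1)/2 = 10*9/2 = 45
SWAP gates: 0 (omitted)
Total = 10 + 45
= 55

55


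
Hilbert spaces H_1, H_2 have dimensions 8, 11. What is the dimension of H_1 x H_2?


dim(H_1 x H_2) = 8 * 11
= 88

88


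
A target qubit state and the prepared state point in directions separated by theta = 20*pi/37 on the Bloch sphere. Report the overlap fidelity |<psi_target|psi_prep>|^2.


For states separated by angle theta on Bloch sphere:
F = cos^2(theta/2)
theta = 20*pi/37 = 1.6982
theta/2 = 0.8491
cos(theta/2) = 0.6607
F = 0.4365

0.4365


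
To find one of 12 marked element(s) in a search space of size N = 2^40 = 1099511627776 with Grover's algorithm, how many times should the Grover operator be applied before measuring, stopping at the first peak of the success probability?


After j Grover iterations the success probability is P(j) = sin^2((2j+1)*theta), where sin(theta) = sqrt(k/N).
N = 2^40 = 1099511627776, k = 12
sin(theta) = sqrt(k/N) = 3.30362474e-06
theta = arcsin(sqrt(k/N)) = 3.30362474e-06 rad
P(j) reaches its first maximum when (2j+1)*theta is as close as possible to pi/2, i.e. j = round(pi/(4*theta) - 1/2).
pi/(4*theta) - 1/2 = 237737.8103
(For comparison, the common estimate pi/4 * sqrt(N/k) = 237738.3103; the exact maximiser is used here.)
Optimal iterations = 237738

237738


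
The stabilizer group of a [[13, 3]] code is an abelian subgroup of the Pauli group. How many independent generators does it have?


For an [[n,k]] stabilizer code:
Number of stabilizer generators = n - k
= 13 - 3
= 10

10


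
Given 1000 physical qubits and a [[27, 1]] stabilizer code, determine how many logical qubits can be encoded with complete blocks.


Each code block uses 27 physical qubits for 1 logical qubit(s).
Number of complete blocks = floor(1000 / 27) = 37
Logical qubits = 37 * 1
= 37

37


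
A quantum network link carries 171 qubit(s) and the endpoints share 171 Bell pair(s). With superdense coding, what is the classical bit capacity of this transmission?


Superdense coding allows 2 classical bits per shared entangled pair.
171 pair(s) -> 2 * 171 = 342 classical bits

342


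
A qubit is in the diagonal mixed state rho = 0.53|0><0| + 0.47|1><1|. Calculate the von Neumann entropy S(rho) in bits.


S = -p*log2(p) - (1-p)*log2(1-p)
p = 0.5300, 1-p = 0.4700
= -0.5300 * log2(0.5300) - 0.4700 * log2(0.4700)
= -(-0.4854) - (-0.5120)
= 0.9974

0.9974


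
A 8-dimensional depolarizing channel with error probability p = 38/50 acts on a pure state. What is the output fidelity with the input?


F = (1-p) + p/d
= (1 - 0.7600) + 0.7600/8
= 0.2400 + 0.0950
= 0.3350

0.3350


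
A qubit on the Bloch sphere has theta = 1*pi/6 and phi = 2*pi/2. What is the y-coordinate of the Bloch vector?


theta = 0.5236, phi = 3.1416
r_y = sin(theta)*sin(phi) = 0.5000 * 0.0000
r_y = 0.0000

0.0000


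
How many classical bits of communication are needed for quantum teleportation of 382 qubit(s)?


Quantum teleportation requires 2 classical bits per qubit teleported.
382 qubit(s) -> 2 * 382 = 764 classical bits

764


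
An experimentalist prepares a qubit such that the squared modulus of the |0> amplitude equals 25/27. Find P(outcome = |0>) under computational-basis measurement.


|alpha|^2 = 25/27 = 0.9259
|beta|^2 = 1 - 25/27 = 2/27 = 0.0741
P(|0>) = |alpha|^2 = 0.9259

0.9259


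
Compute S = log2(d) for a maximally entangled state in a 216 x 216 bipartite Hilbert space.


For a maximally entangled state in d x d:
S = log2(d) = log2(216)
= 7.7549

7.7549


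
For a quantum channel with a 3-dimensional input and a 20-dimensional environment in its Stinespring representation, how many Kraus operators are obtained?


Tracing out the environment in an orthonormal basis {|i>_E} gives Kraus operators K_i = <i|_E U |0>_E.
Number of Kraus operators = dim(H_env) = d_env
= 20

20


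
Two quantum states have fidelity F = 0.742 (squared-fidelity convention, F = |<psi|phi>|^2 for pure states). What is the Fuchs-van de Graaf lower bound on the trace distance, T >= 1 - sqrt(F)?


Fuchs-van de Graaf (squared-fidelity convention): 1 - sqrt(F) <= T <= sqrt(1 - F).
Lower bound: T >= 1 - sqrt(F)
sqrt(F) = sqrt(0.742) = 0.8614
T >= 1 - 0.8614
T >= 0.1386

0.1386


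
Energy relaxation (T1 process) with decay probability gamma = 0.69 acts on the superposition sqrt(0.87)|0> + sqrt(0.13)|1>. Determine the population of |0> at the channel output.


For amplitude damping with parameter gamma on state sqrt(a)|0> + sqrt(b)|1>:
alpha^2 = 0.87, beta^2 = 0.13
P(|0>) = alpha^2 + gamma * beta^2
= 0.87 + 0.69 * 0.13
= 0.87 + 0.0897
= 0.9597

0.9597


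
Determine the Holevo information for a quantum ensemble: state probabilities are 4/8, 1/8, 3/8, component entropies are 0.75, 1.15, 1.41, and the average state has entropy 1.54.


chi = S(rho) - sum_i p_i * S(rho_i)
Weighted entropy = 4/8 * 0.75 + 1/8 * 1.15 + 3/8 * 1.41
= 1.0475
chi = 1.54 - 1.0475
= 0.4925

0.4925


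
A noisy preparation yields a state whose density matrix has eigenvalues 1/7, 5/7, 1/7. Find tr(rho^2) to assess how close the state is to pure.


tr(rho^2) = sum of eigenvalues squared
= (1/7)^2 + (5/7)^2 + (1/7)^2
= (1 + 25 + 1) / 49
= 27/49
= 0.5510

0.5510


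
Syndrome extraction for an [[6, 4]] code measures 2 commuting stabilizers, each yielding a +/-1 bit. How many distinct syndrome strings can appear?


Each stabilizer generator gives a binary (+1 or -1) measurement outcome.
With 2 independent generators:
Total syndromes = 2^2
= 4

4


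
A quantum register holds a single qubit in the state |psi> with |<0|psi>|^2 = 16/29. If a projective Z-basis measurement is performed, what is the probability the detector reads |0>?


|alpha|^2 = 16/29 = 0.5517
|beta|^2 = 1 - 16/29 = 13/29 = 0.4483
P(|0>) = |alpha|^2 = 0.5517

0.5517


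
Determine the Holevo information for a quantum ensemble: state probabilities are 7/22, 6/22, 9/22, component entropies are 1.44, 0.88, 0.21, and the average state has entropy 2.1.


chi = S(rho) - sum_i p_i * S(rho_i)
Weighted entropy = 7/22 * 1.44 + 6/22 * 0.88 + 9/22 * 0.21
= 0.7841
chi = 2.1 - 0.7841
= 1.3159

1.3159


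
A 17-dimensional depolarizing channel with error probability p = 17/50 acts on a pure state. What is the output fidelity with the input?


F = (1-p) + p/d
= (1 - 0.3400) + 0.3400/17
= 0.6600 + 0.0200
= 0.6800

0.6800


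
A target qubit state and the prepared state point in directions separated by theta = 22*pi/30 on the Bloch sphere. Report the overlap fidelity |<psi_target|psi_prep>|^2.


For states separated by angle theta on Bloch sphere:
F = cos^2(theta/2)
theta = 22*pi/30 = 2.3038
theta/2 = 1.1519
cos(theta/2) = 0.4067
F = 0.1654

0.1654


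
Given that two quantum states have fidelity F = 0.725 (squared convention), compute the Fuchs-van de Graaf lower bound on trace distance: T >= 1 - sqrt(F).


Fuchs-van de Graaf (squared-fidelity convention): 1 - sqrt(F) <= T <= sqrt(1 - F).
Lower bound: T >= 1 - sqrt(F)
sqrt(F) = sqrt(0.725) = 0.8515
T >= 1 - 0.8515
T >= 0.1485

0.1485


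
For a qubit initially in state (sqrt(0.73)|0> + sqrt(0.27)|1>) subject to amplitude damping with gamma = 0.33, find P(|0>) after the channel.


For amplitude damping with parameter gamma on state sqrt(a)|0> + sqrt(b)|1>:
alpha^2 = 0.73, beta^2 = 0.27
P(|0>) = alpha^2 + gamma * beta^2
= 0.73 + 0.33 * 0.27
= 0.73 + 0.0891
= 0.8191

0.8191


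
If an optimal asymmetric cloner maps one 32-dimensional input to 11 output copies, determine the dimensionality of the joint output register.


Output space = H^(tensor 11) where dim(H) = 32
dim = 32^11
= 1024 (after 2 factors)
= 32768 (after 3 factors)
= 1048576 (after 4 factors)
= 33554432 (after 5 factors)
= 1073741824 (after 6 factors)
= 34359738368 (after 7 factors)
= 1099511627776 (after 8 factors)
= 35184372088832 (after 9 factors)
= 1125899906842624 (after 10 factors)
= 36028797018963968 (after 11 factors)
= 36028797018963968

36028797018963968


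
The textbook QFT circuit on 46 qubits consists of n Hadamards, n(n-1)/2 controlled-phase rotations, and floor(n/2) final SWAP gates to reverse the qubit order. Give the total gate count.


Hadamard gates: 46
Controlled rotations: n*(n-1)/2 = 46*45/2 = 1035
SWAP gates: floor(n/2) = floor(46/2) = 23
Total = 46 + 1035 + 23
= 1104

1104


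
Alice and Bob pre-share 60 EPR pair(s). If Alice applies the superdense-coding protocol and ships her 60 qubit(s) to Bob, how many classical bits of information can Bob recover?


Superdense coding allows 2 classical bits per shared entangled pair.
60 pair(s) -> 2 * 60 = 120 classical bits

120


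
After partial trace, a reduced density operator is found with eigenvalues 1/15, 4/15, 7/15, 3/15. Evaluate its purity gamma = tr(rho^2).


tr(rho^2) = sum of eigenvalues squared
= (1/15)^2 + (4/15)^2 + (7/15)^2 + (3/15)^2
= (1 + 16 + 49 + 9) / 225
= 75/225
= 0.3333

0.3333


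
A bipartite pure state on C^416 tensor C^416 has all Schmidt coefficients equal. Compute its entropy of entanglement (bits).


For a maximally entangled state in d x d:
S = log2(d) = log2(416)
= 8.7004

8.7004


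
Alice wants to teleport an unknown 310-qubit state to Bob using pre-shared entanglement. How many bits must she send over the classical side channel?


Quantum teleportation requires 2 classical bits per qubit teleported.
310 qubit(s) -> 2 * 310 = 620 classical bits

620


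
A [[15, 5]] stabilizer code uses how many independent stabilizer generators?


For an [[n,k]] stabilizer code:
Number of stabilizer generators = n - k
= 15 - 5
= 10

10


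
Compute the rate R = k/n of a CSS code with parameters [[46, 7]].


Code rate R = k/n
= 7/46
= 0.1522

0.1522


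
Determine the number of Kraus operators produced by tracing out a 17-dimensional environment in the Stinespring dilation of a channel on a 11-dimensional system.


Tracing out the environment in an orthonormal basis {|i>_E} gives Kraus operators K_i = <i|_E U |0>_E.
Number of Kraus operators = dim(H_env) = d_env
= 17

17


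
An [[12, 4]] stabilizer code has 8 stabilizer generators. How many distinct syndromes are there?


Each stabilizer generator gives a binary (+1 or -1) measurement outcome.
With 8 independent generators:
Total syndromes = 2^8
= 256

256


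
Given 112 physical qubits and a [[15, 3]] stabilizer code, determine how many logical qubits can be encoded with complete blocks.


Each code block uses 15 physical qubits for 3 logical qubit(s).
Number of complete blocks = floor(112 / 15) = 7
Logical qubits = 7 * 3
= 21

21


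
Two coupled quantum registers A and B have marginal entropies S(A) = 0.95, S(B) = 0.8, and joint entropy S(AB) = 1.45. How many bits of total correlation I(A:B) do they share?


I(A:B) = S(A) + S(B) - S(AB)
= 0.95 + 0.8 - 1.45
= 0.3000

0.3000


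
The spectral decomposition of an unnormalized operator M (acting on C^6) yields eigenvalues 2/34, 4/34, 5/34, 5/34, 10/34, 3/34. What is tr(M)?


tr(M) = sum of eigenvalues
= 2/34 + 4/34 + 5/34 + 5/34 + 10/34 + 3/34
= 29/34
= 0.8529

0.8529


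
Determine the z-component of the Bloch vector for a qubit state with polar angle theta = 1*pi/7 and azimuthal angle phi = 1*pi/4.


theta = 0.4488, phi = 0.7854
r_z = cos(theta) = 0.9010

0.9010


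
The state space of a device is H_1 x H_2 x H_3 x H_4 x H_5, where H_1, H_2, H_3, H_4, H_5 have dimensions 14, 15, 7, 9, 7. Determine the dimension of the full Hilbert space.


dim(H_1 x H_2 x H_3 x H_4 x H_5) = 14 * 15 * 7 * 9 * 7
= 210 * 7 * 9 * 7
= 1470 * 9 * 7
= 13230 * 7
= 92610

92610


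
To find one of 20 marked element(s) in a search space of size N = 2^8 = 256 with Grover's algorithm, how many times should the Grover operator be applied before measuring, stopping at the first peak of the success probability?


After j Grover iterations the success probability is P(j) = sin^2((2j+1)*theta), where sin(theta) = sqrt(k/N).
N = 2^8 = 256, k = 20
sin(theta) = sqrt(k/N) = 0.2795084972
theta = arcsin(sqrt(k/N)) = 0.2832821653 rad
P(j) reaches its first maximum when (2j+1)*theta is as close as possible to pi/2, i.e. j = round(pi/(4*theta) - 1/2).
pi/(4*theta) - 1/2 = 2.2725
(For comparison, the common estimate pi/4 * sqrt(N/k) = 2.8099; the exact maximiser is used here.)
Optimal iterations = 2

2


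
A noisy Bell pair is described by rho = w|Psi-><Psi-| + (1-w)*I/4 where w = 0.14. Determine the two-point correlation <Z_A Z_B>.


|Psi-> = (|01> - |10>)/sqrt(2)
For the pure Bell state, <Z_A Z_B> = -1 (Bell-state Pauli correlator).
The maximally-mixed part I/4 has tr(I/4 * P tensor P) = 0 for any traceless Pauli P.
So <Z_A Z_B>_rho = w * (-1) + (1 - w) * 0
= 0.14 * (-1)
= -0.1400

-0.1400


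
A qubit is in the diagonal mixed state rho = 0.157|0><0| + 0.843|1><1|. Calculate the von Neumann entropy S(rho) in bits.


S = -p*log2(p) - (1-p)*log2(1-p)
p = 0.1570, 1-p = 0.8430
= -0.1570 * log2(0.1570) - 0.8430 * log2(0.8430)
= -(-0.4194) - (-0.2077)
= 0.6271

0.6271


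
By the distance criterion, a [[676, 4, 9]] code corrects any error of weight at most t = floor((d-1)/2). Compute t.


Code parameters: [[676, 4, 9]], distance d = 9.
Number of correctable errors = floor((d-1)/2)
= floor((9 - 1)/2)
= floor(8/2)
= 4

4


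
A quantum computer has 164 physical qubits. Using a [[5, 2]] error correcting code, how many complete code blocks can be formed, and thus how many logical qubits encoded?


Each code block uses 5 physical qubits for 2 logical qubit(s).
Number of complete blocks = floor(164 / 5) = 32
Logical qubits = 32 * 2
= 64

64


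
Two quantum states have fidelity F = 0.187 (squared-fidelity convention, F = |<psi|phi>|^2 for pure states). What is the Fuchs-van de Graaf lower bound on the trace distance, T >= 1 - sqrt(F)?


Fuchs-van de Graaf (squared-fidelity convention): 1 - sqrt(F) <= T <= sqrt(1 - F).
Lower bound: T >= 1 - sqrt(F)
sqrt(F) = sqrt(0.187) = 0.4324
T >= 1 - 0.4324
T >= 0.5676

0.5676


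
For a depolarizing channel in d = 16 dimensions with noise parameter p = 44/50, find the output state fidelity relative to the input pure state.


F = (1-p) + p/d
= (1 - 0.8800) + 0.8800/16
= 0.1200 + 0.0550
= 0.1750

0.1750


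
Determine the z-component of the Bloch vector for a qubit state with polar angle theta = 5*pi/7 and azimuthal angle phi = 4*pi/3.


theta = 2.2440, phi = 4.1888
r_z = cos(theta) = -0.6235

-0.6235


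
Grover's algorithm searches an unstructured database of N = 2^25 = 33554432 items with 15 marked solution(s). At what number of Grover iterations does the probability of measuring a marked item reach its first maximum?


After j Grover iterations the success probability is P(j) = sin^2((2j+1)*theta), where sin(theta) = sqrt(k/N).
N = 2^25 = 33554432, k = 15
sin(theta) = sqrt(k/N) = 0.0006686066376
theta = arcsin(sqrt(k/N)) = 0.0006686066874 rad
P(j) reaches its first maximum when (2j+1)*theta is as close as possible to pi/2, i.e. j = round(pi/(4*theta) - 1/2).
pi/(4*theta) - 1/2 = 1174.1789
(For comparison, the common estimate pi/4 * sqrt(N/k) = 1174.6790; the exact maximiser is used here.)
Optimal iterations = 1174

1174


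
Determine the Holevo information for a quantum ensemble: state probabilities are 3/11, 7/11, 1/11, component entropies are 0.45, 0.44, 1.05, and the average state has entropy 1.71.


chi = S(rho) - sum_i p_i * S(rho_i)
Weighted entropy = 3/11 * 0.45 + 7/11 * 0.44 + 1/11 * 1.05
= 0.4982
chi = 1.71 - 0.4982
= 1.2118

1.2118


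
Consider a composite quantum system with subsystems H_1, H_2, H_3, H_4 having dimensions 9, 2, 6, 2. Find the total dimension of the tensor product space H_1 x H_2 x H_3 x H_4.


dim(H_1 x H_2 x H_3 x H_4) = 9 * 2 * 6 * 2
= 18 * 6 * 2
= 108 * 2
= 216

216


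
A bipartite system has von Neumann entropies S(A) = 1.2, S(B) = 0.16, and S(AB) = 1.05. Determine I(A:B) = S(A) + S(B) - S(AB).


I(A:B) = S(A) + S(B) - S(AB)
= 1.2 + 0.16 - 1.05
= 0.3100

0.3100


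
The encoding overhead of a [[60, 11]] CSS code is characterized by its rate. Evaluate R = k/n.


Code rate R = k/n
= 11/60
= 0.1833

0.1833


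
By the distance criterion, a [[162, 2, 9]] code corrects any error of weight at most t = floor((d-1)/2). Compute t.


Code parameters: [[162, 2, 9]], distance d = 9.
Number of correctable errors = floor((d-1)/2)
= floor((9 - 1)/2)
= floor(8/2)
= 4

4


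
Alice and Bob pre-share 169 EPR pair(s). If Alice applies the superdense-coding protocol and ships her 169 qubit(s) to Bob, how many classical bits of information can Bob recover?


Superdense coding allows 2 classical bits per shared entangled pair.
169 pair(s) -> 2 * 169 = 338 classical bits

338


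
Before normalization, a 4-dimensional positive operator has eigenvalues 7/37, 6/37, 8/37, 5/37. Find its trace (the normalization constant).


tr(M) = sum of eigenvalues
= 7/37 + 6/37 + 8/37 + 5/37
= 26/37
= 0.7027

0.7027


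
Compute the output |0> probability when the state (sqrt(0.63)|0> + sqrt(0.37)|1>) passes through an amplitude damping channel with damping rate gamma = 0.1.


For amplitude damping with parameter gamma on state sqrt(a)|0> + sqrt(b)|1>:
alpha^2 = 0.63, beta^2 = 0.37
P(|0>) = alpha^2 + gamma * beta^2
= 0.63 + 0.1 * 0.37
= 0.63 + 0.0370
= 0.6670

0.6670


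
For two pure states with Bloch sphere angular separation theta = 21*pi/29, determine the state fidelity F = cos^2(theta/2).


For states separated by angle theta on Bloch sphere:
F = cos^2(theta/2)
theta = 21*pi/29 = 2.2749
theta/2 = 1.1375
cos(theta/2) = 0.4199
F = 0.1763

0.1763


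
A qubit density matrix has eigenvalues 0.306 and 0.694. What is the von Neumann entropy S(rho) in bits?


S = -p*log2(p) - (1-p)*log2(1-p)
p = 0.3060, 1-p = 0.6940
= -0.3060 * log2(0.3060) - 0.6940 * log2(0.6940)
= -(-0.5228) - (-0.3657)
= 0.8885

0.8885


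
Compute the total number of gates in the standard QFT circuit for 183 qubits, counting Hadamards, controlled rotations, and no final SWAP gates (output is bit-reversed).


Hadamard gates: 183
Controlled rotations: n*(n-1)/2 = 183*182/2 = 16653
SWAP gates: 0 (omitted)
Total = 183 + 16653
= 16836

16836


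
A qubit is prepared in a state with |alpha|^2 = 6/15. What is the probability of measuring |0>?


|alpha|^2 = 6/15 = 0.4000
|beta|^2 = 1 - 6/15 = 9/15 = 0.6000
P(|0>) = |alpha|^2 = 0.4000

0.4000


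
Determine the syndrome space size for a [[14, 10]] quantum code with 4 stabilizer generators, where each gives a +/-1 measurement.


Each stabilizer generator gives a binary (+1 or -1) measurement outcome.
With 4 independent generators:
Total syndromes = 2^4
= 16

16


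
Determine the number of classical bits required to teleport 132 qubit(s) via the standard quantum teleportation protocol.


Quantum teleportation requires 2 classical bits per qubit teleported.
132 qubit(s) -> 2 * 132 = 264 classical bits

264


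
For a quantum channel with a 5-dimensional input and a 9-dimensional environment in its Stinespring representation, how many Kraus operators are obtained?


Tracing out the environment in an orthonormal basis {|i>_E} gives Kraus operators K_i = <i|_E U |0>_E.
Number of Kraus operators = dim(H_env) = d_env
= 9

9


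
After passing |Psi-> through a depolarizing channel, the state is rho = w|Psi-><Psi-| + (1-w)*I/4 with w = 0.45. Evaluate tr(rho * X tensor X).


|Psi-> = (|01> - |10>)/sqrt(2)
For the pure Bell state, <X_A X_B> = -1 (Bell-state Pauli correlator).
The maximally-mixed part I/4 has tr(I/4 * P tensor P) = 0 for any traceless Pauli P.
So <X_A X_B>_rho = w * (-1) + (1 - w) * 0
= 0.45 * (-1)
= -0.4500

-0.4500


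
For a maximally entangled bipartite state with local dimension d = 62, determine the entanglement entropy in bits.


For a maximally entangled state in d x d:
S = log2(d) = log2(62)
= 5.9542

5.9542


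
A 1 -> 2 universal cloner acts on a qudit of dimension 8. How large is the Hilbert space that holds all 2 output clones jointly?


Output space = H^(tensor 2) where dim(H) = 8
dim = 8^2
= 64

64


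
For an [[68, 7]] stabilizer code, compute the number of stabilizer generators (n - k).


For an [[n,k]] stabilizer code:
Number of stabilizer generators = n - k
= 68 - 7
= 61

61


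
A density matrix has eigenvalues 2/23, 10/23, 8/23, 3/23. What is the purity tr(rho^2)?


tr(rho^2) = sum of eigenvalues squared
= (2/23)^2 + (10/23)^2 + (8/23)^2 + (3/23)^2
= (4 + 100 + 64 + 9) / 529
= 177/529
= 0.3346

0.3346


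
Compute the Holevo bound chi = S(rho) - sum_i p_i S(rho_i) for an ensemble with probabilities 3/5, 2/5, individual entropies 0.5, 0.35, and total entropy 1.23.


chi = S(rho) - sum_i p_i * S(rho_i)
Weighted entropy = 3/5 * 0.5 + 2/5 * 0.35
= 0.4400
chi = 1.23 - 0.4400
= 0.7900

0.7900


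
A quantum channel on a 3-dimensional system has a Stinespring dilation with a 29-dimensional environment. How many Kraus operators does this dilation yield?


Tracing out the environment in an orthonormal basis {|i>_E} gives Kraus operators K_i = <i|_E U |0>_E.
Number of Kraus operators = dim(H_env) = d_env
= 29

29


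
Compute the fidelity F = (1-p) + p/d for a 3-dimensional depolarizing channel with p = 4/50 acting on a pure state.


F = (1-p) + p/d
= (1 - 0.0800) + 0.0800/3
= 0.9200 + 0.0267
= 0.9467

0.9467


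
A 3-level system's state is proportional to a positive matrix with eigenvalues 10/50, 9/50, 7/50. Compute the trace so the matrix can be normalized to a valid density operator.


tr(M) = sum of eigenvalues
= 10/50 + 9/50 + 7/50
= 26/50
= 0.5200

0.5200


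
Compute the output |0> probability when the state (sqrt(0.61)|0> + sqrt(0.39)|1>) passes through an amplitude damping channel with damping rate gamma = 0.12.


For amplitude damping with parameter gamma on state sqrt(a)|0> + sqrt(b)|1>:
alpha^2 = 0.61, beta^2 = 0.39
P(|0>) = alpha^2 + gamma * beta^2
= 0.61 + 0.12 * 0.39
= 0.61 + 0.0468
= 0.6568

0.6568


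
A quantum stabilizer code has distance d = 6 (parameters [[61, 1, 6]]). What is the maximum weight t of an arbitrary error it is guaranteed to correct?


Code parameters: [[61, 1, 6]], distance d = 6.
Number of correctable errors = floor((d-1)/2)
= floor((6 - 1)/2)
= floor(5/2)
= 2

2


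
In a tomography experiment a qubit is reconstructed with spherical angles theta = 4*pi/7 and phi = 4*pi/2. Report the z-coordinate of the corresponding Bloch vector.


theta = 1.7952, phi = 6.2832
r_z = cos(theta) = -0.2225

-0.2225


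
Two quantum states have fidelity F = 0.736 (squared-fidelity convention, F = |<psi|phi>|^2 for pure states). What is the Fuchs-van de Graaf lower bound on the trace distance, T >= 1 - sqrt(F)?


Fuchs-van de Graaf (squared-fidelity convention): 1 - sqrt(F) <= T <= sqrt(1 - F).
Lower bound: T >= 1 - sqrt(F)
sqrt(F) = sqrt(0.736) = 0.8579
T >= 1 - 0.8579
T >= 0.1421

0.1421


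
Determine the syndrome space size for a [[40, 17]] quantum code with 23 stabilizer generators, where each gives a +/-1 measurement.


Each stabilizer generator gives a binary (+1 or -1) measurement outcome.
With 23 independent generators:
Total syndromes = 2^23
= 8388608

8388608


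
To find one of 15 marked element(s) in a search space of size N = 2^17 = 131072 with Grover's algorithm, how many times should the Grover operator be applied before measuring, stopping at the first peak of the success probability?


After j Grover iterations the success probability is P(j) = sin^2((2j+1)*theta), where sin(theta) = sqrt(k/N).
N = 2^17 = 131072, k = 15
sin(theta) = sqrt(k/N) = 0.0106977062
theta = arcsin(sqrt(k/N)) = 0.01069791025 rad
P(j) reaches its first maximum when (2j+1)*theta is as close as possible to pi/2, i.e. j = round(pi/(4*theta) - 1/2).
pi/(4*theta) - 1/2 = 72.9160
(For comparison, the common estimate pi/4 * sqrt(N/k) = 73.4174; the exact maximiser is used here.)
Optimal iterations = 73

73


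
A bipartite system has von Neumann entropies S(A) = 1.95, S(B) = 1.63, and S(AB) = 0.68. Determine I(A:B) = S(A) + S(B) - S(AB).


I(A:B) = S(A) + S(B) - S(AB)
= 1.95 + 1.63 - 0.68
= 2.9000

2.9000


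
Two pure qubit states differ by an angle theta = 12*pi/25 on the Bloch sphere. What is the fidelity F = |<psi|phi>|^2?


For states separated by angle theta on Bloch sphere:
F = cos^2(theta/2)
theta = 12*pi/25 = 1.5080
theta/2 = 0.7540
cos(theta/2) = 0.7290
F = 0.5314

0.5314


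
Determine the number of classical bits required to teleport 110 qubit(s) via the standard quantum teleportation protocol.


Quantum teleportation requires 2 classical bits per qubit teleported.
110 qubit(s) -> 2 * 110 = 220 classical bits

220


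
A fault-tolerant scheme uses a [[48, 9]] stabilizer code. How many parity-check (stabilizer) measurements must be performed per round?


For an [[n,k]] stabilizer code:
Number of stabilizer generators = n - k
= 48 - 9
= 39

39


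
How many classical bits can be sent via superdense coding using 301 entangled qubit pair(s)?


Superdense coding allows 2 classical bits per shared entangled pair.
301 pair(s) -> 2 * 301 = 602 classical bits

602


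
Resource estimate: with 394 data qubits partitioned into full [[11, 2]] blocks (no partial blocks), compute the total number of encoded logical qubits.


Each code block uses 11 physical qubits for 2 logical qubit(s).
Number of complete blocks = floor(394 / 11) = 35
Logical qubits = 35 * 2
= 70

70


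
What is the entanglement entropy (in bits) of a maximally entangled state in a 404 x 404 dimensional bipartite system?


For a maximally entangled state in d x d:
S = log2(d) = log2(404)
= 8.6582

8.6582


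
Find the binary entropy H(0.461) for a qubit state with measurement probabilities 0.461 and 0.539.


S = -p*log2(p) - (1-p)*log2(1-p)
p = 0.4610, 1-p = 0.5390
= -0.4610 * log2(0.4610) - 0.5390 * log2(0.5390)
= -(-0.5150) - (-0.4806)
= 0.9956

0.9956


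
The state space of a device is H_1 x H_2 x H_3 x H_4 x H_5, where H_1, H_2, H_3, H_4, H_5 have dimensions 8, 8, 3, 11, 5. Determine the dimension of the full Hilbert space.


dim(H_1 x H_2 x H_3 x H_4 x H_5) = 8 * 8 * 3 * 11 * 5
= 64 * 3 * 11 * 5
= 192 * 11 * 5
= 2112 * 5
= 10560

10560


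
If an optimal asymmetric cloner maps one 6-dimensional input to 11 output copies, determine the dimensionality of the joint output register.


Output space = H^(tensor 11) where dim(H) = 6
dim = 6^11
= 36 (after 2 factors)
= 216 (after 3 factors)
= 1296 (after 4 factors)
= 7776 (after 5 factors)
= 46656 (after 6 factors)
= 279936 (after 7 factors)
= 1679616 (after 8 factors)
= 10077696 (after 9 factors)
= 60466176 (after 10 factors)
= 362797056 (after 11 factors)
= 362797056

362797056


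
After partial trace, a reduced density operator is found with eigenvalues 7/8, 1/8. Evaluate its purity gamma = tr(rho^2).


tr(rho^2) = sum of eigenvalues squared
= (7/8)^2 + (1/8)^2
= (49 + 1) / 64
= 50/64
= 0.7812

0.7812


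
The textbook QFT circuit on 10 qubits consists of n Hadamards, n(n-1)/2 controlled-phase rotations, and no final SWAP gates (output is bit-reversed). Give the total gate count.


Hadamard gates: 10
Controlled rotations: n*(n-1)/2 = 10*9/2 = 45
SWAP gates: 0 (omitted)
Total = 10 + 45
= 55

55


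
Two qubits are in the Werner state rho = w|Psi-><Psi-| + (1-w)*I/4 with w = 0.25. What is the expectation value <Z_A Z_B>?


|Psi-> = (|01> - |10>)/sqrt(2)
For the pure Bell state, <Z_A Z_B> = -1 (Bell-state Pauli correlator).
The maximally-mixed part I/4 has tr(I/4 * P tensor P) = 0 for any traceless Pauli P.
So <Z_A Z_B>_rho = w * (-1) + (1 - w) * 0
= 0.25 * (-1)
= -0.2500

-0.2500


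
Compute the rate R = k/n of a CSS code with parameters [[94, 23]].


Code rate R = k/n
= 23/94
= 0.2447

0.2447


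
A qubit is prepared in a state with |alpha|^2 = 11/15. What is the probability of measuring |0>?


|alpha|^2 = 11/15 = 0.7333
|beta|^2 = 1 - 11/15 = 4/15 = 0.2667
P(|0>) = |alpha|^2 = 0.7333

0.7333


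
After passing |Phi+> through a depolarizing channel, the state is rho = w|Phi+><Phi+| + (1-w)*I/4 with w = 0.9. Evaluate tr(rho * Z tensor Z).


|Phi+> = (|00> + |11>)/sqrt(2)
For the pure Bell state, <Z_A Z_B> = +1 (Bell-state Pauli correlator).
The maximally-mixed part I/4 has tr(I/4 * P tensor P) = 0 for any traceless Pauli P.
So <Z_A Z_B>_rho = w * (+1) + (1 - w) * 0
= 0.9 * (+1)
= 0.9000

0.9000


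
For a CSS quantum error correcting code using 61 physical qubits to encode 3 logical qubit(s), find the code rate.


Code rate R = k/n
= 3/61
= 0.0492

0.0492


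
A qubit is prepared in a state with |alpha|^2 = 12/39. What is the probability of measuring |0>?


|alpha|^2 = 12/39 = 0.3077
|beta|^2 = 1 - 12/39 = 27/39 = 0.6923
P(|0>) = |alpha|^2 = 0.3077

0.3077


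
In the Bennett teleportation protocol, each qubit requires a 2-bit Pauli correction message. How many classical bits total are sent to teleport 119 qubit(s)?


Quantum teleportation requires 2 classical bits per qubit teleported.
119 qubit(s) -> 2 * 119 = 238 classical bits

238


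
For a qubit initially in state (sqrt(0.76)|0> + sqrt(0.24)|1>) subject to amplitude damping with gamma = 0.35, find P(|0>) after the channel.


For amplitude damping with parameter gamma on state sqrt(a)|0> + sqrt(b)|1>:
alpha^2 = 0.76, beta^2 = 0.24
P(|0>) = alpha^2 + gamma * beta^2
= 0.76 + 0.35 * 0.24
= 0.76 + 0.0840
= 0.8440

0.8440


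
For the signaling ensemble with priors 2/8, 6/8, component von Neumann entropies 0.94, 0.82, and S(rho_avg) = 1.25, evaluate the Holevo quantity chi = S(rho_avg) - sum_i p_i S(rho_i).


chi = S(rho) - sum_i p_i * S(rho_i)
Weighted entropy = 2/8 * 0.94 + 6/8 * 0.82
= 0.8500
chi = 1.25 - 0.8500
= 0.4000

0.4000


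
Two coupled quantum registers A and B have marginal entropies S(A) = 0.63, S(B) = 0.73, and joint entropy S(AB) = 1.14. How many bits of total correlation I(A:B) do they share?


I(A:B) = S(A) + S(B) - S(AB)
= 0.63 + 0.73 - 1.14
= 0.2200

0.2200


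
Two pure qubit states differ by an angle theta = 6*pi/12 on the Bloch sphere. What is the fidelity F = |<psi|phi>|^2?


For states separated by angle theta on Bloch sphere:
F = cos^2(theta/2)
theta = 6*pi/12 = 1.5708
theta/2 = 0.7854
cos(theta/2) = 0.7071
F = 0.5000

0.5000


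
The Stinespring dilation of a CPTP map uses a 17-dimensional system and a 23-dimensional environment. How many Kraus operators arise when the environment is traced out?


Tracing out the environment in an orthonormal basis {|i>_E} gives Kraus operators K_i = <i|_E U |0>_E.
Number of Kraus operators = dim(H_env) = d_env
= 23

23


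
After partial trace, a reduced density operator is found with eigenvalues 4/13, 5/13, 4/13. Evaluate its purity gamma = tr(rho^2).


tr(rho^2) = sum of eigenvalues squared
= (4/13)^2 + (5/13)^2 + (4/13)^2
= (16 + 25 + 16) / 169
= 57/169
= 0.3373

0.3373


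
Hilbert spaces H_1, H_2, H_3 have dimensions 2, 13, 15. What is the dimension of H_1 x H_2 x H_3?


dim(H_1 x H_2 x H_3) = 2 * 13 * 15
= 26 * 15
= 390

390


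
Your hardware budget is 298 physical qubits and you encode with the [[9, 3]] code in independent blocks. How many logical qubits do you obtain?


Each code block uses 9 physical qubits for 3 logical qubit(s).
Number of complete blocks = floor(298 / 9) = 33
Logical qubits = 33 * 3
= 99

99


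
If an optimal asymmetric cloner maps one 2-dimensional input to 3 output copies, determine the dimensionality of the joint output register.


Output space = H^(tensor 3) where dim(H) = 2
dim = 2^3
= 4 (after 2 factors)
= 8 (after 3 factors)
= 8

8


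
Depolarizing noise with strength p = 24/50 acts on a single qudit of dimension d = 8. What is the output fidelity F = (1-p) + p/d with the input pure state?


F = (1-p) + p/d
= (1 - 0.4800) + 0.4800/8
= 0.5200 + 0.0600
= 0.5800

0.5800


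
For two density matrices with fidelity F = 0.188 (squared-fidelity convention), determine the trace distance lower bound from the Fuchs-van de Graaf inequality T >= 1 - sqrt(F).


Fuchs-van de Graaf (squared-fidelity convention): 1 - sqrt(F) <= T <= sqrt(1 - F).
Lower bound: T >= 1 - sqrt(F)
sqrt(F) = sqrt(0.188) = 0.4336
T >= 1 - 0.4336
T >= 0.5664

0.5664


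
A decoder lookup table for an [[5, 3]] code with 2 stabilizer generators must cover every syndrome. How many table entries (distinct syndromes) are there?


Each stabilizer generator gives a binary (+1 or -1) measurement outcome.
With 2 independent generators:
Total syndromes = 2^2
= 4

4


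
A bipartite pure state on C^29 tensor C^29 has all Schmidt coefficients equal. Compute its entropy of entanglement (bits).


For a maximally entangled state in d x d:
S = log2(d) = log2(29)
= 4.8580

4.8580


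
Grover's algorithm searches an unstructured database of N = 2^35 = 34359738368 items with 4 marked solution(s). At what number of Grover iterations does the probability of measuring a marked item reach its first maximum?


After j Grover iterations the success probability is P(j) = sin^2((2j+1)*theta), where sin(theta) = sqrt(k/N).
N = 2^35 = 34359738368, k = 4
sin(theta) = sqrt(k/N) = 1.078959322e-05
theta = arcsin(sqrt(k/N)) = 1.078959322e-05 rad
P(j) reaches its first maximum when (2j+1)*theta is as close as possible to pi/2, i.e. j = round(pi/(4*theta) - 1/2).
pi/(4*theta) - 1/2 = 72791.6941
(For comparison, the common estimate pi/4 * sqrt(N/k) = 72792.1941; the exact maximiser is used here.)
Optimal iterations = 72792

72792
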